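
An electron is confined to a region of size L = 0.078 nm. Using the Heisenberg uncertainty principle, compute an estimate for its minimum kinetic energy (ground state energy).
1.566 eV

Using the uncertainty principle to estimate ground state energy:

1. The position uncertainty is approximately the confinement size:
   Δx ≈ L = 7.800e-11 m

2. From ΔxΔp ≥ ℏ/2, the minimum momentum uncertainty is:
   Δp ≈ ℏ/(2L) = 6.760e-25 kg·m/s

3. The kinetic energy is approximately:
   KE ≈ (Δp)²/(2m) = (6.760e-25)²/(2 × 9.109e-31 kg)
   KE ≈ 2.508e-19 J = 1.566 eV

This is an order-of-magnitude estimate of the ground state energy.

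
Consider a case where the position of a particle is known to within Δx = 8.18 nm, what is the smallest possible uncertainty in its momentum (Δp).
6.446 × 10^-27 kg·m/s

Using the Heisenberg uncertainty principle:
ΔxΔp ≥ ℏ/2

The minimum uncertainty in momentum is:
Δp_min = ℏ/(2Δx)
Δp_min = (1.055e-34 J·s) / (2 × 8.180e-09 m)
Δp_min = 6.446e-27 kg·m/s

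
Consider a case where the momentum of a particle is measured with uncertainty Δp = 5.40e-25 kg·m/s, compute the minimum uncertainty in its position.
97.646 pm

Using the Heisenberg uncertainty principle:
ΔxΔp ≥ ℏ/2

The minimum uncertainty in position is:
Δx_min = ℏ/(2Δp)
Δx_min = (1.055e-34 J·s) / (2 × 5.400e-25 kg·m/s)
Δx_min = 9.765e-11 m = 97.646 pm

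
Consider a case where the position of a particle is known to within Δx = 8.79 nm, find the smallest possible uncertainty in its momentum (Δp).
5.999 × 10^-27 kg·m/s

Using the Heisenberg uncertainty principle:
ΔxΔp ≥ ℏ/2

The minimum uncertainty in momentum is:
Δp_min = ℏ/(2Δx)
Δp_min = (1.055e-34 J·s) / (2 × 8.790e-09 m)
Δp_min = 5.999e-27 kg·m/s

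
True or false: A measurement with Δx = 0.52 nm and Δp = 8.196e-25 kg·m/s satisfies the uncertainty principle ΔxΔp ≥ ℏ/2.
Yes, it satisfies the uncertainty principle.

Calculate the product ΔxΔp:
ΔxΔp = (5.200e-10 m) × (8.196e-25 kg·m/s)
ΔxΔp = 4.262e-34 J·s

Compare to the minimum allowed value ℏ/2:
ℏ/2 = 5.273e-35 J·s

Since ΔxΔp = 4.262e-34 J·s ≥ 5.273e-35 J·s = ℏ/2,
the measurement satisfies the uncertainty principle.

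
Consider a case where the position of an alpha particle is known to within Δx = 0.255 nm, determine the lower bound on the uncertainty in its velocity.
31.120 m/s

Using the Heisenberg uncertainty principle and Δp = mΔv:
ΔxΔp ≥ ℏ/2
Δx(mΔv) ≥ ℏ/2

The minimum uncertainty in velocity is:
Δv_min = ℏ/(2mΔx)
Δv_min = (1.055e-34 J·s) / (2 × 6.645e-27 kg × 2.550e-10 m)
Δv_min = 3.112e+01 m/s = 31.120 m/s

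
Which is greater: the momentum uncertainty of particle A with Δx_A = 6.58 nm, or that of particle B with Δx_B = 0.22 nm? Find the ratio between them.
Particle B has the larger minimum momentum uncertainty, by a factor of 29.91.

For each particle, the minimum momentum uncertainty is Δp_min = ℏ/(2Δx):

Particle A: Δp_A = ℏ/(2×6.580e-09 m) = 8.013e-27 kg·m/s
Particle B: Δp_B = ℏ/(2×2.200e-10 m) = 2.397e-25 kg·m/s

Ratio: Δp_B/Δp_A = 29.91

Since Δp_min ∝ 1/Δx, the particle with smaller position uncertainty (B) has larger momentum uncertainty.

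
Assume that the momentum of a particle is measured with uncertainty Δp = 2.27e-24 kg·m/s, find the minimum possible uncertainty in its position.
23.228 pm

Using the Heisenberg uncertainty principle:
ΔxΔp ≥ ℏ/2

The minimum uncertainty in position is:
Δx_min = ℏ/(2Δp)
Δx_min = (1.055e-34 J·s) / (2 × 2.270e-24 kg·m/s)
Δx_min = 2.323e-11 m = 23.228 pm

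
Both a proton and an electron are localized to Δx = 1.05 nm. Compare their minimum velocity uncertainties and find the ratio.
The electron has the larger minimum velocity uncertainty, by a ratio of 1836.2.

For both particles, Δp_min = ℏ/(2Δx) = 5.022e-26 kg·m/s (same for both).

The velocity uncertainty is Δv = Δp/m:
- proton: Δv = 5.022e-26 / 1.673e-27 = 3.002e+01 m/s = 30.023 m/s
- electron: Δv = 5.022e-26 / 9.109e-31 = 5.513e+04 m/s = 55.127 km/s

Ratio: 5.513e+04 / 3.002e+01 = 1836.2

The lighter particle has larger velocity uncertainty because Δv ∝ 1/m.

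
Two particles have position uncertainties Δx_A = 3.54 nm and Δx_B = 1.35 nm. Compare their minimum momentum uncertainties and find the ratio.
Particle B has the larger minimum momentum uncertainty, by a factor of 2.62.

For each particle, the minimum momentum uncertainty is Δp_min = ℏ/(2Δx):

Particle A: Δp_A = ℏ/(2×3.540e-09 m) = 1.490e-26 kg·m/s
Particle B: Δp_B = ℏ/(2×1.350e-09 m) = 3.906e-26 kg·m/s

Ratio: Δp_B/Δp_A = 2.62

Since Δp_min ∝ 1/Δx, the particle with smaller position uncertainty (B) has larger momentum uncertainty.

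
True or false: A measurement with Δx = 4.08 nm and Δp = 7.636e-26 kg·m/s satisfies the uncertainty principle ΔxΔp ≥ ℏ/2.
Yes, it satisfies the uncertainty principle.

Calculate the product ΔxΔp:
ΔxΔp = (4.080e-09 m) × (7.636e-26 kg·m/s)
ΔxΔp = 3.115e-34 J·s

Compare to the minimum allowed value ℏ/2:
ℏ/2 = 5.273e-35 J·s

Since ΔxΔp = 3.115e-34 J·s ≥ 5.273e-35 J·s = ℏ/2,
the measurement satisfies the uncertainty principle.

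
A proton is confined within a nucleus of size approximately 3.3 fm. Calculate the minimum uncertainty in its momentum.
1.598 × 10^-20 kg·m/s

Using the Heisenberg uncertainty principle:
ΔxΔp ≥ ℏ/2

With Δx ≈ L = 3.300e-15 m (the confinement size):
Δp_min = ℏ/(2Δx)
Δp_min = (1.055e-34 J·s) / (2 × 3.300e-15 m)
Δp_min = 1.598e-20 kg·m/s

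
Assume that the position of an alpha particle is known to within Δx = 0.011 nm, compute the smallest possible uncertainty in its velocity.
721.408 m/s

Using the Heisenberg uncertainty principle and Δp = mΔv:
ΔxΔp ≥ ℏ/2
Δx(mΔv) ≥ ℏ/2

The minimum uncertainty in velocity is:
Δv_min = ℏ/(2mΔx)
Δv_min = (1.055e-34 J·s) / (2 × 6.645e-27 kg × 1.100e-11 m)
Δv_min = 7.214e+02 m/s = 721.408 m/s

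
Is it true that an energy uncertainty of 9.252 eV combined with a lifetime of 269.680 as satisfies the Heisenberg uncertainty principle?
Yes, it satisfies the uncertainty relation.

Calculate the product ΔEΔt:
ΔE = 9.252 eV = 1.482e-18 J
ΔEΔt = (1.482e-18 J) × (2.697e-16 s)
ΔEΔt = 3.998e-34 J·s

Compare to the minimum allowed value ℏ/2:
ℏ/2 = 5.273e-35 J·s

Since ΔEΔt = 3.998e-34 J·s ≥ 5.273e-35 J·s = ℏ/2,
this satisfies the uncertainty relation.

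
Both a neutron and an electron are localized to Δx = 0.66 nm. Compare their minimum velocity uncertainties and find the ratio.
The electron has the larger minimum velocity uncertainty, by a ratio of 1838.7.

For both particles, Δp_min = ℏ/(2Δx) = 7.989e-26 kg·m/s (same for both).

The velocity uncertainty is Δv = Δp/m:
- neutron: Δv = 7.989e-26 / 1.675e-27 = 4.770e+01 m/s = 47.699 m/s
- electron: Δv = 7.989e-26 / 9.109e-31 = 8.770e+04 m/s = 87.703 km/s

Ratio: 8.770e+04 / 4.770e+01 = 1838.7

The lighter particle has larger velocity uncertainty because Δv ∝ 1/m.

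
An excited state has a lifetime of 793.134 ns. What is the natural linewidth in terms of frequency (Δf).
100.333 kHz

Using the energy-time uncertainty principle and E = hf:
ΔEΔt ≥ ℏ/2
hΔf·Δt ≥ ℏ/2

The minimum frequency uncertainty is:
Δf = ℏ/(2hτ) = 1/(4πτ)
Δf = 1/(4π × 7.931e-07 s)
Δf = 1.003e+05 Hz = 100.333 kHz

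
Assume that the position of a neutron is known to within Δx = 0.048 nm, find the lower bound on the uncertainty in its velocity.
655.857 m/s

Using the Heisenberg uncertainty principle and Δp = mΔv:
ΔxΔp ≥ ℏ/2
Δx(mΔv) ≥ ℏ/2

The minimum uncertainty in velocity is:
Δv_min = ℏ/(2mΔx)
Δv_min = (1.055e-34 J·s) / (2 × 1.675e-27 kg × 4.800e-11 m)
Δv_min = 6.559e+02 m/s = 655.857 m/s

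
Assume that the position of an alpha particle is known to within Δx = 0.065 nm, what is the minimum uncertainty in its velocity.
122.084 m/s

Using the Heisenberg uncertainty principle and Δp = mΔv:
ΔxΔp ≥ ℏ/2
Δx(mΔv) ≥ ℏ/2

The minimum uncertainty in velocity is:
Δv_min = ℏ/(2mΔx)
Δv_min = (1.055e-34 J·s) / (2 × 6.645e-27 kg × 6.500e-11 m)
Δv_min = 1.221e+02 m/s = 122.084 m/s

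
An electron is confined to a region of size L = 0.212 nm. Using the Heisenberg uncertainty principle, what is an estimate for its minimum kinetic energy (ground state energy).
211.929 meV

Using the uncertainty principle to estimate ground state energy:

1. The position uncertainty is approximately the confinement size:
   Δx ≈ L = 2.120e-10 m

2. From ΔxΔp ≥ ℏ/2, the minimum momentum uncertainty is:
   Δp ≈ ℏ/(2L) = 2.487e-25 kg·m/s

3. The kinetic energy is approximately:
   KE ≈ (Δp)²/(2m) = (2.487e-25)²/(2 × 9.109e-31 kg)
   KE ≈ 3.395e-20 J = 211.929 meV

This is an order-of-magnitude estimate of the ground state energy.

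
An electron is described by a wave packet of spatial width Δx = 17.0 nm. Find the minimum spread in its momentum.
3.102 × 10^-27 kg·m/s

For a wave packet, the spatial width Δx and momentum spread Δp are related by the uncertainty principle:
ΔxΔp ≥ ℏ/2

The minimum momentum spread is:
Δp_min = ℏ/(2Δx)
Δp_min = (1.055e-34 J·s) / (2 × 1.700e-08 m)
Δp_min = 3.102e-27 kg·m/s

A wave packet cannot have both a well-defined position and well-defined momentum.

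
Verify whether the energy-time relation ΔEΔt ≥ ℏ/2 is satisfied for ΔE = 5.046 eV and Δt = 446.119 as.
Yes, it satisfies the uncertainty relation.

Calculate the product ΔEΔt:
ΔE = 5.046 eV = 8.085e-19 J
ΔEΔt = (8.085e-19 J) × (4.461e-16 s)
ΔEΔt = 3.607e-34 J·s

Compare to the minimum allowed value ℏ/2:
ℏ/2 = 5.273e-35 J·s

Since ΔEΔt = 3.607e-34 J·s ≥ 5.273e-35 J·s = ℏ/2,
this satisfies the uncertainty relation.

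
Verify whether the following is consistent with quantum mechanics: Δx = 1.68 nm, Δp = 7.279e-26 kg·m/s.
Yes, it satisfies the uncertainty principle.

Calculate the product ΔxΔp:
ΔxΔp = (1.680e-09 m) × (7.279e-26 kg·m/s)
ΔxΔp = 1.223e-34 J·s

Compare to the minimum allowed value ℏ/2:
ℏ/2 = 5.273e-35 J·s

Since ΔxΔp = 1.223e-34 J·s ≥ 5.273e-35 J·s = ℏ/2,
the measurement satisfies the uncertainty principle.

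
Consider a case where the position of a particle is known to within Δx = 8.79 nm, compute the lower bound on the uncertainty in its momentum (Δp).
5.999 × 10^-27 kg·m/s

Using the Heisenberg uncertainty principle:
ΔxΔp ≥ ℏ/2

The minimum uncertainty in momentum is:
Δp_min = ℏ/(2Δx)
Δp_min = (1.055e-34 J·s) / (2 × 8.790e-09 m)
Δp_min = 5.999e-27 kg·m/s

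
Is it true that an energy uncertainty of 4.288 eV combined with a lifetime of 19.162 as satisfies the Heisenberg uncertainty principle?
No, it violates the uncertainty relation.

Calculate the product ΔEΔt:
ΔE = 4.288 eV = 6.870e-19 J
ΔEΔt = (6.870e-19 J) × (1.916e-17 s)
ΔEΔt = 1.316e-35 J·s

Compare to the minimum allowed value ℏ/2:
ℏ/2 = 5.273e-35 J·s

Since ΔEΔt = 1.316e-35 J·s < 5.273e-35 J·s = ℏ/2,
this violates the uncertainty relation.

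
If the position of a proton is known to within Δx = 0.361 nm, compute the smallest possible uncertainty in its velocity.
87.326 m/s

Using the Heisenberg uncertainty principle and Δp = mΔv:
ΔxΔp ≥ ℏ/2
Δx(mΔv) ≥ ℏ/2

The minimum uncertainty in velocity is:
Δv_min = ℏ/(2mΔx)
Δv_min = (1.055e-34 J·s) / (2 × 1.673e-27 kg × 3.610e-10 m)
Δv_min = 8.733e+01 m/s = 87.326 m/s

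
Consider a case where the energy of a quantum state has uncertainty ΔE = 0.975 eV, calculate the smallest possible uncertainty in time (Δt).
337.545 as

Using the energy-time uncertainty principle:
ΔEΔt ≥ ℏ/2

The minimum uncertainty in time is:
Δt_min = ℏ/(2ΔE)
Δt_min = (1.055e-34 J·s) / (2 × 1.562e-19 J)
Δt_min = 3.375e-16 s = 337.545 as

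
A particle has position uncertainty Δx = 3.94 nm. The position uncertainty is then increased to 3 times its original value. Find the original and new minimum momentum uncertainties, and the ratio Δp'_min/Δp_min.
Original Δp_min = 1.338 × 10^-26 kg·m/s; new Δp'_min = 4.461 × 10^-27 kg·m/s; ratio Δp'_min/Δp_min = 1/3.

From the uncertainty principle ΔxΔp ≥ ℏ/2, the minimum momentum uncertainty is Δp_min = ℏ/(2Δx).

Original (Δx = 3.94 nm = 3.940e-09 m):
Δp_min = (1.055e-34 J·s)/(2 × 3.940e-09 m) = 1.338e-26 kg·m/s

When Δx → 3Δx:
Δp'_min = ℏ/(2 × 3Δx) = (1/3) × ℏ/(2Δx) = (1/3) × Δp_min
Δp'_min = 1/3 × 1.338e-26 kg·m/s = 4.461e-27 kg·m/s

Since Δp_min ∝ 1/Δx, when Δx is increased to 3 times its original value, Δp_min decreases to 1/3 of its original value.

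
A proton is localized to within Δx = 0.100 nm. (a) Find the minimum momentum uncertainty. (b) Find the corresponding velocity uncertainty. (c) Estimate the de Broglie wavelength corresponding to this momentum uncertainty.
(a) Δp_min = 5.273 × 10^-25 kg·m/s
(b) Δv_min = 315.245 m/s
(c) λ_dB = 1.257 nm

Step-by-step:

(a) From the uncertainty principle:
Δp_min = ℏ/(2Δx) = (1.055e-34 J·s)/(2 × 1.000e-10 m) = 5.273e-25 kg·m/s

(b) The velocity uncertainty:
Δv = Δp/m = (5.273e-25 kg·m/s)/(1.673e-27 kg) = 3.152e+02 m/s = 315.245 m/s

(c) The de Broglie wavelength for this momentum:
λ = h/p = (6.626e-34 J·s)/(5.273e-25 kg·m/s) = 1.257e-09 m = 1.257 nm

Note: The de Broglie wavelength is comparable to the localization size, as expected from wave-particle duality.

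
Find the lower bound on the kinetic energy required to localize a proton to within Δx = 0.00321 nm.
503.436 meV

Localizing a particle requires giving it sufficient momentum uncertainty:

1. From uncertainty principle: Δp ≥ ℏ/(2Δx)
   Δp_min = (1.055e-34 J·s) / (2 × 3.210e-12 m)
   Δp_min = 1.643e-23 kg·m/s

2. This momentum uncertainty corresponds to kinetic energy:
   KE ≈ (Δp)²/(2m) = (1.643e-23)²/(2 × 1.673e-27 kg)
   KE = 8.066e-20 J = 503.436 meV

Tighter localization requires more energy.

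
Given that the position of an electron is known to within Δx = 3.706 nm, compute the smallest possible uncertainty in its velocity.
15.619 km/s

Using the Heisenberg uncertainty principle and Δp = mΔv:
ΔxΔp ≥ ℏ/2
Δx(mΔv) ≥ ℏ/2

The minimum uncertainty in velocity is:
Δv_min = ℏ/(2mΔx)
Δv_min = (1.055e-34 J·s) / (2 × 9.109e-31 kg × 3.706e-09 m)
Δv_min = 1.562e+04 m/s = 15.619 km/s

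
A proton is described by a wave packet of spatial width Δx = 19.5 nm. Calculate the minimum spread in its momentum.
2.704 × 10^-27 kg·m/s

For a wave packet, the spatial width Δx and momentum spread Δp are related by the uncertainty principle:
ΔxΔp ≥ ℏ/2

The minimum momentum spread is:
Δp_min = ℏ/(2Δx)
Δp_min = (1.055e-34 J·s) / (2 × 1.950e-08 m)
Δp_min = 2.704e-27 kg·m/s

A wave packet cannot have both a well-defined position and well-defined momentum.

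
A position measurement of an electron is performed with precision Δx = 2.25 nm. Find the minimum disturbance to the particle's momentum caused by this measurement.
2.343 × 10^-26 kg·m/s

The uncertainty principle implies that measuring position disturbs momentum:
ΔxΔp ≥ ℏ/2

When we measure position with precision Δx, we necessarily introduce a momentum uncertainty:
Δp ≥ ℏ/(2Δx)
Δp_min = (1.055e-34 J·s) / (2 × 2.250e-09 m)
Δp_min = 2.343e-26 kg·m/s

The more precisely we measure position, the greater the momentum disturbance.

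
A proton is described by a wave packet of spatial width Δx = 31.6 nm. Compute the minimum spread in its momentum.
1.669 × 10^-27 kg·m/s

For a wave packet, the spatial width Δx and momentum spread Δp are related by the uncertainty principle:
ΔxΔp ≥ ℏ/2

The minimum momentum spread is:
Δp_min = ℏ/(2Δx)
Δp_min = (1.055e-34 J·s) / (2 × 3.160e-08 m)
Δp_min = 1.669e-27 kg·m/s

A wave packet cannot have both a well-defined position and well-defined momentum.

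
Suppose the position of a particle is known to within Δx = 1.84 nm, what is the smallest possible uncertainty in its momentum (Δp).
2.866 × 10^-26 kg·m/s

Using the Heisenberg uncertainty principle:
ΔxΔp ≥ ℏ/2

The minimum uncertainty in momentum is:
Δp_min = ℏ/(2Δx)
Δp_min = (1.055e-34 J·s) / (2 × 1.840e-09 m)
Δp_min = 2.866e-26 kg·m/s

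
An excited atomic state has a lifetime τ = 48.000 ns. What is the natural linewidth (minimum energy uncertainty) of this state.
6.856 neV

Using the energy-time uncertainty principle:
ΔEΔt ≥ ℏ/2

The lifetime τ represents the time uncertainty Δt.
The natural linewidth (minimum energy uncertainty) is:

ΔE = ℏ/(2τ)
ΔE = (1.055e-34 J·s) / (2 × 4.800e-08 s)
ΔE = 1.099e-27 J = 6.856 neV

This natural linewidth limits the precision of spectroscopic measurements.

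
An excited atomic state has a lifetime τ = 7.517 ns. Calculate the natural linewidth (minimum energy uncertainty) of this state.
43.782 neV

Using the energy-time uncertainty principle:
ΔEΔt ≥ ℏ/2

The lifetime τ represents the time uncertainty Δt.
The natural linewidth (minimum energy uncertainty) is:

ΔE = ℏ/(2τ)
ΔE = (1.055e-34 J·s) / (2 × 7.517e-09 s)
ΔE = 7.015e-27 J = 43.782 neV

This natural linewidth limits the precision of spectroscopic measurements.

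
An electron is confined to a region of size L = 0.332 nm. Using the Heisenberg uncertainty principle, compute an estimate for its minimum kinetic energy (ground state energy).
86.415 meV

Using the uncertainty principle to estimate ground state energy:

1. The position uncertainty is approximately the confinement size:
   Δx ≈ L = 3.320e-10 m

2. From ΔxΔp ≥ ℏ/2, the minimum momentum uncertainty is:
   Δp ≈ ℏ/(2L) = 1.588e-25 kg·m/s

3. The kinetic energy is approximately:
   KE ≈ (Δp)²/(2m) = (1.588e-25)²/(2 × 9.109e-31 kg)
   KE ≈ 1.385e-20 J = 86.415 meV

This is an order-of-magnitude estimate of the ground state energy.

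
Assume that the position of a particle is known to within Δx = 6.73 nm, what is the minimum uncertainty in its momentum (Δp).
7.835 × 10^-27 kg·m/s

Using the Heisenberg uncertainty principle:
ΔxΔp ≥ ℏ/2

The minimum uncertainty in momentum is:
Δp_min = ℏ/(2Δx)
Δp_min = (1.055e-34 J·s) / (2 × 6.730e-09 m)
Δp_min = 7.835e-27 kg·m/s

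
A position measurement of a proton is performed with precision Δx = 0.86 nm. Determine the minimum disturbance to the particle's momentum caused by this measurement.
6.131 × 10^-26 kg·m/s

The uncertainty principle implies that measuring position disturbs momentum:
ΔxΔp ≥ ℏ/2

When we measure position with precision Δx, we necessarily introduce a momentum uncertainty:
Δp ≥ ℏ/(2Δx)
Δp_min = (1.055e-34 J·s) / (2 × 8.600e-10 m)
Δp_min = 6.131e-26 kg·m/s

The more precisely we measure position, the greater the momentum disturbance.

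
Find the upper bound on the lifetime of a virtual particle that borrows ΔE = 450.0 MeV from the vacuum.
7.313 × 10^-25 s

Using the energy-time uncertainty principle:
ΔEΔt ≥ ℏ/2

For a virtual particle borrowing energy ΔE, the maximum lifetime is:
Δt_max = ℏ/(2ΔE)

Converting energy:
ΔE = 450.0 MeV = 7.210e-11 J

Δt_max = (1.055e-34 J·s) / (2 × 7.210e-11 J)
Δt_max = 7.313e-25 s = 7.313 × 10^-25 s

Virtual particles with higher borrowed energy exist for shorter times.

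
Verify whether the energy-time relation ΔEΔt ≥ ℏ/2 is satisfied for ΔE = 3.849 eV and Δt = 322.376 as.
Yes, it satisfies the uncertainty relation.

Calculate the product ΔEΔt:
ΔE = 3.849 eV = 6.167e-19 J
ΔEΔt = (6.167e-19 J) × (3.224e-16 s)
ΔEΔt = 1.988e-34 J·s

Compare to the minimum allowed value ℏ/2:
ℏ/2 = 5.273e-35 J·s

Since ΔEΔt = 1.988e-34 J·s ≥ 5.273e-35 J·s = ℏ/2,
this satisfies the uncertainty relation.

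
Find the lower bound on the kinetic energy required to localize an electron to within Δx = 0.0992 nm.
967.920 meV

Localizing a particle requires giving it sufficient momentum uncertainty:

1. From uncertainty principle: Δp ≥ ℏ/(2Δx)
   Δp_min = (1.055e-34 J·s) / (2 × 9.920e-11 m)
   Δp_min = 5.315e-25 kg·m/s

2. This momentum uncertainty corresponds to kinetic energy:
   KE ≈ (Δp)²/(2m) = (5.315e-25)²/(2 × 9.109e-31 kg)
   KE = 1.551e-19 J = 967.920 meV

Tighter localization requires more energy.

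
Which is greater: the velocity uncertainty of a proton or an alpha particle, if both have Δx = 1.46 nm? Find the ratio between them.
The proton has the larger minimum velocity uncertainty, by a ratio of 4.0.

For both particles, Δp_min = ℏ/(2Δx) = 3.612e-26 kg·m/s (same for both).

The velocity uncertainty is Δv = Δp/m:
- proton: Δv = 3.612e-26 / 1.673e-27 = 2.159e+01 m/s = 21.592 m/s
- alpha particle: Δv = 3.612e-26 / 6.645e-27 = 5.435e+00 m/s = 5.435 m/s

Ratio: 2.159e+01 / 5.435e+00 = 4.0

The lighter particle has larger velocity uncertainty because Δv ∝ 1/m.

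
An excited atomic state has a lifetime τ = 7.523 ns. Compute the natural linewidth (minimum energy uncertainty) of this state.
43.747 neV

Using the energy-time uncertainty principle:
ΔEΔt ≥ ℏ/2

The lifetime τ represents the time uncertainty Δt.
The natural linewidth (minimum energy uncertainty) is:

ΔE = ℏ/(2τ)
ΔE = (1.055e-34 J·s) / (2 × 7.523e-09 s)
ΔE = 7.009e-27 J = 43.747 neV

This natural linewidth limits the precision of spectroscopic measurements.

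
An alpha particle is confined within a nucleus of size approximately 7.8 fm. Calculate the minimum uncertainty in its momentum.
6.760 × 10^-21 kg·m/s

Using the Heisenberg uncertainty principle:
ΔxΔp ≥ ℏ/2

With Δx ≈ L = 7.800e-15 m (the confinement size):
Δp_min = ℏ/(2Δx)
Δp_min = (1.055e-34 J·s) / (2 × 7.800e-15 m)
Δp_min = 6.760e-21 kg·m/s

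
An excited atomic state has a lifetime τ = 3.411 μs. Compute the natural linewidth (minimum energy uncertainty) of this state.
96.484 peV

Using the energy-time uncertainty principle:
ΔEΔt ≥ ℏ/2

The lifetime τ represents the time uncertainty Δt.
The natural linewidth (minimum energy uncertainty) is:

ΔE = ℏ/(2τ)
ΔE = (1.055e-34 J·s) / (2 × 3.411e-06 s)
ΔE = 1.546e-29 J = 96.484 peV

This natural linewidth limits the precision of spectroscopic measurements.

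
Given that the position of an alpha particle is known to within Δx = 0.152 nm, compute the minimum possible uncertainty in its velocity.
52.207 m/s

Using the Heisenberg uncertainty principle and Δp = mΔv:
ΔxΔp ≥ ℏ/2
Δx(mΔv) ≥ ℏ/2

The minimum uncertainty in velocity is:
Δv_min = ℏ/(2mΔx)
Δv_min = (1.055e-34 J·s) / (2 × 6.645e-27 kg × 1.520e-10 m)
Δv_min = 5.221e+01 m/s = 52.207 m/s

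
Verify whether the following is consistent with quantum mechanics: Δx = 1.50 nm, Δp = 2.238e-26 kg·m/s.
No, it violates the uncertainty principle (impossible measurement).

Calculate the product ΔxΔp:
ΔxΔp = (1.500e-09 m) × (2.238e-26 kg·m/s)
ΔxΔp = 3.357e-35 J·s

Compare to the minimum allowed value ℏ/2:
ℏ/2 = 5.273e-35 J·s

Since ΔxΔp = 3.357e-35 J·s < 5.273e-35 J·s = ℏ/2,
the measurement violates the uncertainty principle.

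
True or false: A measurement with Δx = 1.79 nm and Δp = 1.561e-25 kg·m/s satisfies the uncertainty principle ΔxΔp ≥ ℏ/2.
Yes, it satisfies the uncertainty principle.

Calculate the product ΔxΔp:
ΔxΔp = (1.790e-09 m) × (1.561e-25 kg·m/s)
ΔxΔp = 2.794e-34 J·s

Compare to the minimum allowed value ℏ/2:
ℏ/2 = 5.273e-35 J·s

Since ΔxΔp = 2.794e-34 J·s ≥ 5.273e-35 J·s = ℏ/2,
the measurement satisfies the uncertainty principle.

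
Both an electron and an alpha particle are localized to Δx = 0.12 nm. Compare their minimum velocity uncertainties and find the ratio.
The electron has the larger minimum velocity uncertainty, by a ratio of 7294.3.

For both particles, Δp_min = ℏ/(2Δx) = 4.394e-25 kg·m/s (same for both).

The velocity uncertainty is Δv = Δp/m:
- electron: Δv = 4.394e-25 / 9.109e-31 = 4.824e+05 m/s = 482.365 km/s
- alpha particle: Δv = 4.394e-25 / 6.645e-27 = 6.613e+01 m/s = 66.129 m/s

Ratio: 4.824e+05 / 6.613e+01 = 7294.3

The lighter particle has larger velocity uncertainty because Δv ∝ 1/m.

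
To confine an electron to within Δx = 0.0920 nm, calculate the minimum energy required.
1.125 eV

Localizing a particle requires giving it sufficient momentum uncertainty:

1. From uncertainty principle: Δp ≥ ℏ/(2Δx)
   Δp_min = (1.055e-34 J·s) / (2 × 9.200e-11 m)
   Δp_min = 5.731e-25 kg·m/s

2. This momentum uncertainty corresponds to kinetic energy:
   KE ≈ (Δp)²/(2m) = (5.731e-25)²/(2 × 9.109e-31 kg)
   KE = 1.803e-19 J = 1.125 eV

Tighter localization requires more energy.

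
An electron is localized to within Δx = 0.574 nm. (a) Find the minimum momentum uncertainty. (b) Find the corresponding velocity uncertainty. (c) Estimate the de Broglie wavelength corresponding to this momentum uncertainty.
(a) Δp_min = 9.186 × 10^-26 kg·m/s
(b) Δv_min = 100.843 km/s
(c) λ_dB = 7.213 nm

Step-by-step:

(a) From the uncertainty principle:
Δp_min = ℏ/(2Δx) = (1.055e-34 J·s)/(2 × 5.740e-10 m) = 9.186e-26 kg·m/s

(b) The velocity uncertainty:
Δv = Δp/m = (9.186e-26 kg·m/s)/(9.109e-31 kg) = 1.008e+05 m/s = 100.843 km/s

(c) The de Broglie wavelength for this momentum:
λ = h/p = (6.626e-34 J·s)/(9.186e-26 kg·m/s) = 7.213e-09 m = 7.213 nm

Note: The de Broglie wavelength is comparable to the localization size, as expected from wave-particle duality.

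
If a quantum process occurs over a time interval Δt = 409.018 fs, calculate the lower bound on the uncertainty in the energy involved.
804.625 μeV

Using the energy-time uncertainty principle:
ΔEΔt ≥ ℏ/2

The minimum uncertainty in energy is:
ΔE_min = ℏ/(2Δt)
ΔE_min = (1.055e-34 J·s) / (2 × 4.090e-13 s)
ΔE_min = 1.289e-22 J = 804.625 μeV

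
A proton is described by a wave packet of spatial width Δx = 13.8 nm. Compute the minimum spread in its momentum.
3.821 × 10^-27 kg·m/s

For a wave packet, the spatial width Δx and momentum spread Δp are related by the uncertainty principle:
ΔxΔp ≥ ℏ/2

The minimum momentum spread is:
Δp_min = ℏ/(2Δx)
Δp_min = (1.055e-34 J·s) / (2 × 1.380e-08 m)
Δp_min = 3.821e-27 kg·m/s

A wave packet cannot have both a well-defined position and well-defined momentum.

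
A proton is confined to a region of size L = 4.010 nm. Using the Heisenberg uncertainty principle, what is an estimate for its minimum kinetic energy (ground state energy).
322.601 neV

Using the uncertainty principle to estimate ground state energy:

1. The position uncertainty is approximately the confinement size:
   Δx ≈ L = 4.010e-09 m

2. From ΔxΔp ≥ ℏ/2, the minimum momentum uncertainty is:
   Δp ≈ ℏ/(2L) = 1.315e-26 kg·m/s

3. The kinetic energy is approximately:
   KE ≈ (Δp)²/(2m) = (1.315e-26)²/(2 × 1.673e-27 kg)
   KE ≈ 5.169e-26 J = 322.601 neV

This is an order-of-magnitude estimate of the ground state energy.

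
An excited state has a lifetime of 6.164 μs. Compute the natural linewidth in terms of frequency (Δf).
12.910 kHz

Using the energy-time uncertainty principle and E = hf:
ΔEΔt ≥ ℏ/2
hΔf·Δt ≥ ℏ/2

The minimum frequency uncertainty is:
Δf = ℏ/(2hτ) = 1/(4πτ)
Δf = 1/(4π × 6.164e-06 s)
Δf = 1.291e+04 Hz = 12.910 kHz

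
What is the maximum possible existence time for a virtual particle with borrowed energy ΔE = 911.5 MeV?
3.611 × 10^-25 s

Using the energy-time uncertainty principle:
ΔEΔt ≥ ℏ/2

For a virtual particle borrowing energy ΔE, the maximum lifetime is:
Δt_max = ℏ/(2ΔE)

Converting energy:
ΔE = 911.5 MeV = 1.460e-10 J

Δt_max = (1.055e-34 J·s) / (2 × 1.460e-10 J)
Δt_max = 3.611e-25 s = 3.611 × 10^-25 s

Virtual particles with higher borrowed energy exist for shorter times.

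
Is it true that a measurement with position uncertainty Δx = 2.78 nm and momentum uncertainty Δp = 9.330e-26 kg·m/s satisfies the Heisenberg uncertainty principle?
Yes, it satisfies the uncertainty principle.

Calculate the product ΔxΔp:
ΔxΔp = (2.780e-09 m) × (9.330e-26 kg·m/s)
ΔxΔp = 2.594e-34 J·s

Compare to the minimum allowed value ℏ/2:
ℏ/2 = 5.273e-35 J·s

Since ΔxΔp = 2.594e-34 J·s ≥ 5.273e-35 J·s = ℏ/2,
the measurement satisfies the uncertainty principle.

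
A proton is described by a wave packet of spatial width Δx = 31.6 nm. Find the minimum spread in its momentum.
1.669 × 10^-27 kg·m/s

For a wave packet, the spatial width Δx and momentum spread Δp are related by the uncertainty principle:
ΔxΔp ≥ ℏ/2

The minimum momentum spread is:
Δp_min = ℏ/(2Δx)
Δp_min = (1.055e-34 J·s) / (2 × 3.160e-08 m)
Δp_min = 1.669e-27 kg·m/s

A wave packet cannot have both a well-defined position and well-defined momentum.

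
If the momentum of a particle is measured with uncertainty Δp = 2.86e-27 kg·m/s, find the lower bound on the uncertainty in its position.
18.437 nm

Using the Heisenberg uncertainty principle:
ΔxΔp ≥ ℏ/2

The minimum uncertainty in position is:
Δx_min = ℏ/(2Δp)
Δx_min = (1.055e-34 J·s) / (2 × 2.860e-27 kg·m/s)
Δx_min = 1.844e-08 m = 18.437 nm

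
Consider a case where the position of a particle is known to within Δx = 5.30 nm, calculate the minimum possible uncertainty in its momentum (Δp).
9.949 × 10^-27 kg·m/s

Using the Heisenberg uncertainty principle:
ΔxΔp ≥ ℏ/2

The minimum uncertainty in momentum is:
Δp_min = ℏ/(2Δx)
Δp_min = (1.055e-34 J·s) / (2 × 5.300e-09 m)
Δp_min = 9.949e-27 kg·m/s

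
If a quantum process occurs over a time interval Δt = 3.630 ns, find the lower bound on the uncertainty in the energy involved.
90.663 neV

Using the energy-time uncertainty principle:
ΔEΔt ≥ ℏ/2

The minimum uncertainty in energy is:
ΔE_min = ℏ/(2Δt)
ΔE_min = (1.055e-34 J·s) / (2 × 3.630e-09 s)
ΔE_min = 1.453e-26 J = 90.663 neV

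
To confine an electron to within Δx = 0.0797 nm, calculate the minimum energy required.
1.499 eV

Localizing a particle requires giving it sufficient momentum uncertainty:

1. From uncertainty principle: Δp ≥ ℏ/(2Δx)
   Δp_min = (1.055e-34 J·s) / (2 × 7.970e-11 m)
   Δp_min = 6.616e-25 kg·m/s

2. This momentum uncertainty corresponds to kinetic energy:
   KE ≈ (Δp)²/(2m) = (6.616e-25)²/(2 × 9.109e-31 kg)
   KE = 2.402e-19 J = 1.499 eV

Tighter localization requires more energy.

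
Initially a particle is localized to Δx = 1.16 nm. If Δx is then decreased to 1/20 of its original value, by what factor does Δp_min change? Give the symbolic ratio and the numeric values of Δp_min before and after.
Original Δp_min = 4.546 × 10^-26 kg·m/s; new Δp'_min = 9.091 × 10^-25 kg·m/s; ratio Δp'_min/Δp_min = 20.

From the uncertainty principle ΔxΔp ≥ ℏ/2, the minimum momentum uncertainty is Δp_min = ℏ/(2Δx).

Original (Δx = 1.16 nm = 1.160e-09 m):
Δp_min = (1.055e-34 J·s)/(2 × 1.160e-09 m) = 4.546e-26 kg·m/s

When Δx → (1/20)Δx:
Δp'_min = ℏ/(2 × (1/20)Δx) = 20 × ℏ/(2Δx) = 20 × Δp_min
Δp'_min = 20 × 4.546e-26 kg·m/s = 9.091e-25 kg·m/s

Since Δp_min ∝ 1/Δx, when Δx is decreased to 1/20 of its original value, Δp_min increases to 20 times its original value.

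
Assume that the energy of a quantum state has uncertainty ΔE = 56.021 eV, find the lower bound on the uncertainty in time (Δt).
5.875 as

Using the energy-time uncertainty principle:
ΔEΔt ≥ ℏ/2

The minimum uncertainty in time is:
Δt_min = ℏ/(2ΔE)
Δt_min = (1.055e-34 J·s) / (2 × 8.976e-18 J)
Δt_min = 5.875e-18 s = 5.875 as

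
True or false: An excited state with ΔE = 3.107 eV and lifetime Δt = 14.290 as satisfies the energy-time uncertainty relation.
No, it violates the uncertainty relation.

Calculate the product ΔEΔt:
ΔE = 3.107 eV = 4.978e-19 J
ΔEΔt = (4.978e-19 J) × (1.429e-17 s)
ΔEΔt = 7.114e-36 J·s

Compare to the minimum allowed value ℏ/2:
ℏ/2 = 5.273e-35 J·s

Since ΔEΔt = 7.114e-36 J·s < 5.273e-35 J·s = ℏ/2,
this violates the uncertainty relation.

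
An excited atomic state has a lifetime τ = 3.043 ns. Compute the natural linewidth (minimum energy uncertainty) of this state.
108.152 neV

Using the energy-time uncertainty principle:
ΔEΔt ≥ ℏ/2

The lifetime τ represents the time uncertainty Δt.
The natural linewidth (minimum energy uncertainty) is:

ΔE = ℏ/(2τ)
ΔE = (1.055e-34 J·s) / (2 × 3.043e-09 s)
ΔE = 1.733e-26 J = 108.152 neV

This natural linewidth limits the precision of spectroscopic measurements.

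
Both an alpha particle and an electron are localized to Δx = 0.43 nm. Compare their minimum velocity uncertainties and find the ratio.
The electron has the larger minimum velocity uncertainty, by a ratio of 7294.3.

For both particles, Δp_min = ℏ/(2Δx) = 1.226e-25 kg·m/s (same for both).

The velocity uncertainty is Δv = Δp/m:
- alpha particle: Δv = 1.226e-25 / 6.645e-27 = 1.845e+01 m/s = 18.455 m/s
- electron: Δv = 1.226e-25 / 9.109e-31 = 1.346e+05 m/s = 134.614 km/s

Ratio: 1.346e+05 / 1.845e+01 = 7294.3

The lighter particle has larger velocity uncertainty because Δv ∝ 1/m.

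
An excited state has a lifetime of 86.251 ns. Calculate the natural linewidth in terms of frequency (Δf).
922.627 kHz

Using the energy-time uncertainty principle and E = hf:
ΔEΔt ≥ ℏ/2
hΔf·Δt ≥ ℏ/2

The minimum frequency uncertainty is:
Δf = ℏ/(2hτ) = 1/(4πτ)
Δf = 1/(4π × 8.625e-08 s)
Δf = 9.226e+05 Hz = 922.627 kHz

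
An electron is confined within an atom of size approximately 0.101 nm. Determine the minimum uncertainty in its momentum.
5.221 × 10^-25 kg·m/s

Using the Heisenberg uncertainty principle:
ΔxΔp ≥ ℏ/2

With Δx ≈ L = 1.010e-10 m (the confinement size):
Δp_min = ℏ/(2Δx)
Δp_min = (1.055e-34 J·s) / (2 × 1.010e-10 m)
Δp_min = 5.221e-25 kg·m/s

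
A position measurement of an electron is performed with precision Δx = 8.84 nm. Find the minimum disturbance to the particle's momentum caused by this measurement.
5.965 × 10^-27 kg·m/s

The uncertainty principle implies that measuring position disturbs momentum:
ΔxΔp ≥ ℏ/2

When we measure position with precision Δx, we necessarily introduce a momentum uncertainty:
Δp ≥ ℏ/(2Δx)
Δp_min = (1.055e-34 J·s) / (2 × 8.840e-09 m)
Δp_min = 5.965e-27 kg·m/s

The more precisely we measure position, the greater the momentum disturbance.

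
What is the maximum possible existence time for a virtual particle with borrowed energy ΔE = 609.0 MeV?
5.404 × 10^-25 s

Using the energy-time uncertainty principle:
ΔEΔt ≥ ℏ/2

For a virtual particle borrowing energy ΔE, the maximum lifetime is:
Δt_max = ℏ/(2ΔE)

Converting energy:
ΔE = 609.0 MeV = 9.757e-11 J

Δt_max = (1.055e-34 J·s) / (2 × 9.757e-11 J)
Δt_max = 5.404e-25 s = 5.404 × 10^-25 s

Virtual particles with higher borrowed energy exist for shorter times.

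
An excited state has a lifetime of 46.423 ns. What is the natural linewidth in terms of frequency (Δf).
1.714 MHz

Using the energy-time uncertainty principle and E = hf:
ΔEΔt ≥ ℏ/2
hΔf·Δt ≥ ℏ/2

The minimum frequency uncertainty is:
Δf = ℏ/(2hτ) = 1/(4πτ)
Δf = 1/(4π × 4.642e-08 s)
Δf = 1.714e+06 Hz = 1.714 MHz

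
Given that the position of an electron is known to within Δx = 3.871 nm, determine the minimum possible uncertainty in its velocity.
14.953 km/s

Using the Heisenberg uncertainty principle and Δp = mΔv:
ΔxΔp ≥ ℏ/2
Δx(mΔv) ≥ ℏ/2

The minimum uncertainty in velocity is:
Δv_min = ℏ/(2mΔx)
Δv_min = (1.055e-34 J·s) / (2 × 9.109e-31 kg × 3.871e-09 m)
Δv_min = 1.495e+04 m/s = 14.953 km/s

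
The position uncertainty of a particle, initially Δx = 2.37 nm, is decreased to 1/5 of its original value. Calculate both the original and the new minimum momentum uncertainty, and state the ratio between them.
Original Δp_min = 2.225 × 10^-26 kg·m/s; new Δp'_min = 1.112 × 10^-25 kg·m/s; ratio Δp'_min/Δp_min = 5.

From the uncertainty principle ΔxΔp ≥ ℏ/2, the minimum momentum uncertainty is Δp_min = ℏ/(2Δx).

Original (Δx = 2.37 nm = 2.370e-09 m):
Δp_min = (1.055e-34 J·s)/(2 × 2.370e-09 m) = 2.225e-26 kg·m/s

When Δx → (1/5)Δx:
Δp'_min = ℏ/(2 × (1/5)Δx) = 5 × ℏ/(2Δx) = 5 × Δp_min
Δp'_min = 5 × 2.225e-26 kg·m/s = 1.112e-25 kg·m/s

Since Δp_min ∝ 1/Δx, when Δx is decreased to 1/5 of its original value, Δp_min increases to 5 times its original value.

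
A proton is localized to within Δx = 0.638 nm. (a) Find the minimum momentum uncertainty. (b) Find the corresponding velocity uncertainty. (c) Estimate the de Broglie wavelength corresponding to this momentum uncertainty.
(a) Δp_min = 8.265 × 10^-26 kg·m/s
(b) Δv_min = 49.411 m/s
(c) λ_dB = 8.017 nm

Step-by-step:

(a) From the uncertainty principle:
Δp_min = ℏ/(2Δx) = (1.055e-34 J·s)/(2 × 6.380e-10 m) = 8.265e-26 kg·m/s

(b) The velocity uncertainty:
Δv = Δp/m = (8.265e-26 kg·m/s)/(1.673e-27 kg) = 4.941e+01 m/s = 49.411 m/s

(c) The de Broglie wavelength for this momentum:
λ = h/p = (6.626e-34 J·s)/(8.265e-26 kg·m/s) = 8.017e-09 m = 8.017 nm

Note: The de Broglie wavelength is comparable to the localization size, as expected from wave-particle duality.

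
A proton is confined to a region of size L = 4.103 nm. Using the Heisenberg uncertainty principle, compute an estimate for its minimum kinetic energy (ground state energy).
308.142 neV

Using the uncertainty principle to estimate ground state energy:

1. The position uncertainty is approximately the confinement size:
   Δx ≈ L = 4.103e-09 m

2. From ΔxΔp ≥ ℏ/2, the minimum momentum uncertainty is:
   Δp ≈ ℏ/(2L) = 1.285e-26 kg·m/s

3. The kinetic energy is approximately:
   KE ≈ (Δp)²/(2m) = (1.285e-26)²/(2 × 1.673e-27 kg)
   KE ≈ 4.937e-26 J = 308.142 neV

This is an order-of-magnitude estimate of the ground state energy.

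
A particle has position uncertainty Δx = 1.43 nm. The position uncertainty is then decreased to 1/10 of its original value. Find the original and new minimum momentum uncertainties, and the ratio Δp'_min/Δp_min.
Original Δp_min = 3.687 × 10^-26 kg·m/s; new Δp'_min = 3.687 × 10^-25 kg·m/s; ratio Δp'_min/Δp_min = 10.

From the uncertainty principle ΔxΔp ≥ ℏ/2, the minimum momentum uncertainty is Δp_min = ℏ/(2Δx).

Original (Δx = 1.43 nm = 1.430e-09 m):
Δp_min = (1.055e-34 J·s)/(2 × 1.430e-09 m) = 3.687e-26 kg·m/s

When Δx → (1/10)Δx:
Δp'_min = ℏ/(2 × (1/10)Δx) = 10 × ℏ/(2Δx) = 10 × Δp_min
Δp'_min = 10 × 3.687e-26 kg·m/s = 3.687e-25 kg·m/s

Since Δp_min ∝ 1/Δx, when Δx is decreased to 1/10 of its original value, Δp_min increases to 10 times its original value.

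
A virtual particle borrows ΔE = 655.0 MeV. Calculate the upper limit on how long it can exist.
5.025 × 10^-25 s

Using the energy-time uncertainty principle:
ΔEΔt ≥ ℏ/2

For a virtual particle borrowing energy ΔE, the maximum lifetime is:
Δt_max = ℏ/(2ΔE)

Converting energy:
ΔE = 655.0 MeV = 1.049e-10 J

Δt_max = (1.055e-34 J·s) / (2 × 1.049e-10 J)
Δt_max = 5.025e-25 s = 5.025 × 10^-25 s

Virtual particles with higher borrowed energy exist for shorter times.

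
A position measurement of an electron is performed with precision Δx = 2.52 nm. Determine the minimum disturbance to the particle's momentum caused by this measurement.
2.092 × 10^-26 kg·m/s

The uncertainty principle implies that measuring position disturbs momentum:
ΔxΔp ≥ ℏ/2

When we measure position with precision Δx, we necessarily introduce a momentum uncertainty:
Δp ≥ ℏ/(2Δx)
Δp_min = (1.055e-34 J·s) / (2 × 2.520e-09 m)
Δp_min = 2.092e-26 kg·m/s

The more precisely we measure position, the greater the momentum disturbance.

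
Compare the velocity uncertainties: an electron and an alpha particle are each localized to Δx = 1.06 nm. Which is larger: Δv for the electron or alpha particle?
The electron has the larger minimum velocity uncertainty, by a ratio of 7294.3.

For both particles, Δp_min = ℏ/(2Δx) = 4.974e-26 kg·m/s (same for both).

The velocity uncertainty is Δv = Δp/m:
- electron: Δv = 4.974e-26 / 9.109e-31 = 5.461e+04 m/s = 54.607 km/s
- alpha particle: Δv = 4.974e-26 / 6.645e-27 = 7.486e+00 m/s = 7.486 m/s

Ratio: 5.461e+04 / 7.486e+00 = 7294.3

The lighter particle has larger velocity uncertainty because Δv ∝ 1/m.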